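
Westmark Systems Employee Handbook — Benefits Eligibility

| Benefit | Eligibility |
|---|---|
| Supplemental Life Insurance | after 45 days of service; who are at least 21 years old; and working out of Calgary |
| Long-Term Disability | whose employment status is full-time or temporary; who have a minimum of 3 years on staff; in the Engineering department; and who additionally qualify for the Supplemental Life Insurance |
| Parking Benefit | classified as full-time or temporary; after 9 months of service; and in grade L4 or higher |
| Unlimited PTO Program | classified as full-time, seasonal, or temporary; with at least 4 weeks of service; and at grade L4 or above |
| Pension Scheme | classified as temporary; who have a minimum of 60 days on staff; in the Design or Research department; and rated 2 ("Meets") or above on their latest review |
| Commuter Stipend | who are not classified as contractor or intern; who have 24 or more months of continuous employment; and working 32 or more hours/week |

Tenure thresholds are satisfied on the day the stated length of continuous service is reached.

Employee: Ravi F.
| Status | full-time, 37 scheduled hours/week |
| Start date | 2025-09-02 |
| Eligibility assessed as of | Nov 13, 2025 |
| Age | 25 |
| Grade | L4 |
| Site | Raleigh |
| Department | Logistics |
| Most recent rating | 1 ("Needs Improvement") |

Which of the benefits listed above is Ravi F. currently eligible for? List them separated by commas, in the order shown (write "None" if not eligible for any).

Service from 2025-09-02 to Nov 13, 2025: 72 days.
Supplemental Life Insurance — service 72 days ≥ 45 days ✓; age 25 ≥ 21 ✓; site Raleigh ✗ (not Calgary) → not eligible.
Long-Term Disability — status full-time ✓; service 72 days < 3 years (≈1095 days) ✗ → not eligible.
Parking Benefit — status full-time ✓; service 72 days < 9 months (≈270 days) ✗ → not eligible.
Unlimited PTO Program — status full-time ✓; service 72 days ≥ 4 weeks (≈28 days) ✓; grade L4 ≥ L4 ✓ → eligible.
Pension Scheme — status full-time ✗ (requires temporary) → not eligible.
Commuter Stipend — status full-time ✓ (not excluded); service 72 days < 24 months (≈720 days) ✗ → not eligible.

Unlimited PTO Program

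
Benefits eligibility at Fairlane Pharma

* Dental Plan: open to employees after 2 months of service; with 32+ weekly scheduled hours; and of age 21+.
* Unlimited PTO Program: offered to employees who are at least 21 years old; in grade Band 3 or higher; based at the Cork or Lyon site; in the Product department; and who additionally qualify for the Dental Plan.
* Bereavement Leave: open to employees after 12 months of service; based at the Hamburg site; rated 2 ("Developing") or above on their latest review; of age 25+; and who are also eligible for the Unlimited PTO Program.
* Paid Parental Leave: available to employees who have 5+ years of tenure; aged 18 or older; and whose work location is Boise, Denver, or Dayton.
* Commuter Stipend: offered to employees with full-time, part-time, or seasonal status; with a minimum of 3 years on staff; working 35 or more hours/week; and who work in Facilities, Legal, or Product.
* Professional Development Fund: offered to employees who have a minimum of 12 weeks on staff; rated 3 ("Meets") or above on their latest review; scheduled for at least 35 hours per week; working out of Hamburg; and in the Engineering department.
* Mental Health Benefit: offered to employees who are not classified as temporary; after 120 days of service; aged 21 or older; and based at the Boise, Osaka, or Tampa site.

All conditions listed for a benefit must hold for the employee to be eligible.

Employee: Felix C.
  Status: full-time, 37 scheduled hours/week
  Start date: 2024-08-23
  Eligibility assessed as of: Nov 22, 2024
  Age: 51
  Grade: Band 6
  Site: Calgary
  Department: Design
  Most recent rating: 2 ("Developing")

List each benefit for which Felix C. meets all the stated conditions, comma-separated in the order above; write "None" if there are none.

Service from 2024-08-23 to Nov 22, 2024: 91 days.
Dental Plan — service 91 days ≥ 2 months (≈60 days) ✓; 37 hrs/wk ≥ 32 ✓; age 51 ≥ 21 ✓ → eligible.
Unlimited PTO Program — age 51 ≥ 21 ✓; grade Band 6 ≥ Band 3 ✓; site Calgary ✗ (not Cork or Lyon) → not eligible.
Bereavement Leave — service 91 days < 12 months (≈360 days) ✗ → not eligible.
Paid Parental Leave — service 91 days < 5 years (≈1825 days) ✗ → not eligible.
Commuter Stipend — status full-time ✓; service 91 days < 3 years (≈1095 days) ✗ → not eligible.
Professional Development Fund — service 91 days ≥ 12 weeks (≈84 days) ✓; rating 2 < 3 ✗ → not eligible.
Mental Health Benefit — status full-time ✓ (not excluded); service 91 days < 120 days ✗ → not eligible.

Dental Plan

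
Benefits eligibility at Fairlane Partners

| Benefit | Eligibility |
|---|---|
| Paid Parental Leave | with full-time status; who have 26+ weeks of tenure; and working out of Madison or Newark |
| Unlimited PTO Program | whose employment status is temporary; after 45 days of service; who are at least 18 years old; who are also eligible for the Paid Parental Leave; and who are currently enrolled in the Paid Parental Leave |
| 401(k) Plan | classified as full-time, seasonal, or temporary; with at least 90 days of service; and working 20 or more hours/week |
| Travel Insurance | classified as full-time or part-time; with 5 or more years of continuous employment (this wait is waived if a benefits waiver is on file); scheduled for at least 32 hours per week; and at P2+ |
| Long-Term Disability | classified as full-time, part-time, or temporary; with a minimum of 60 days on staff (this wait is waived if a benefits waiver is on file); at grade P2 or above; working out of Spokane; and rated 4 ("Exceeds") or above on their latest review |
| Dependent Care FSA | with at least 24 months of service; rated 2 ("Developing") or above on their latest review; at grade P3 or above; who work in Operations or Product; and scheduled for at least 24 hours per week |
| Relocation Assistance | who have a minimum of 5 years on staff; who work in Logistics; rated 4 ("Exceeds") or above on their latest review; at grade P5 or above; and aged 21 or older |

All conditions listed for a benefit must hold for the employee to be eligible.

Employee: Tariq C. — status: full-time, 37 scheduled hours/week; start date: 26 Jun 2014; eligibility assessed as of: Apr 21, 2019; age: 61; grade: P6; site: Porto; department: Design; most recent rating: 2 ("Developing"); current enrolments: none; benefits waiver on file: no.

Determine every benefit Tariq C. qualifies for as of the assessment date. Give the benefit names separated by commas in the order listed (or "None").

Service from 26 Jun 2014 to Apr 21, 2019: 1760 days.
Paid Parental Leave — status full-time ✓; service 1760 days ≥ 26 weeks (≈182 days) ✓; site Porto ✗ (not Madison or Newark) → not eligible.
Unlimited PTO Program — status full-time ✗ (requires temporary) → not eligible.
401(k) Plan — status full-time ✓; service 1760 days ≥ 90 days ✓; 37 hrs/wk ≥ 20 ✓ → eligible.
Travel Insurance — status full-time ✓; no waiver, service 1760 days < 5 years (≈1825 days) ✗ → not eligible.
Long-Term Disability — status full-time ✓; no waiver, service 1760 days ≥ 60 days ✓; grade P6 ≥ P2 ✓; site Porto ✗ (not Spokane) → not eligible.
Dependent Care FSA — service 1760 days ≥ 24 months (≈720 days) ✓; rating 2 ≥ 2 ✓; grade P6 ≥ P3 ✓; dept Design ✗ → not eligible.
Relocation Assistance — service 1760 days < 5 years (≈1825 days) ✗ → not eligible.

401(k) Plan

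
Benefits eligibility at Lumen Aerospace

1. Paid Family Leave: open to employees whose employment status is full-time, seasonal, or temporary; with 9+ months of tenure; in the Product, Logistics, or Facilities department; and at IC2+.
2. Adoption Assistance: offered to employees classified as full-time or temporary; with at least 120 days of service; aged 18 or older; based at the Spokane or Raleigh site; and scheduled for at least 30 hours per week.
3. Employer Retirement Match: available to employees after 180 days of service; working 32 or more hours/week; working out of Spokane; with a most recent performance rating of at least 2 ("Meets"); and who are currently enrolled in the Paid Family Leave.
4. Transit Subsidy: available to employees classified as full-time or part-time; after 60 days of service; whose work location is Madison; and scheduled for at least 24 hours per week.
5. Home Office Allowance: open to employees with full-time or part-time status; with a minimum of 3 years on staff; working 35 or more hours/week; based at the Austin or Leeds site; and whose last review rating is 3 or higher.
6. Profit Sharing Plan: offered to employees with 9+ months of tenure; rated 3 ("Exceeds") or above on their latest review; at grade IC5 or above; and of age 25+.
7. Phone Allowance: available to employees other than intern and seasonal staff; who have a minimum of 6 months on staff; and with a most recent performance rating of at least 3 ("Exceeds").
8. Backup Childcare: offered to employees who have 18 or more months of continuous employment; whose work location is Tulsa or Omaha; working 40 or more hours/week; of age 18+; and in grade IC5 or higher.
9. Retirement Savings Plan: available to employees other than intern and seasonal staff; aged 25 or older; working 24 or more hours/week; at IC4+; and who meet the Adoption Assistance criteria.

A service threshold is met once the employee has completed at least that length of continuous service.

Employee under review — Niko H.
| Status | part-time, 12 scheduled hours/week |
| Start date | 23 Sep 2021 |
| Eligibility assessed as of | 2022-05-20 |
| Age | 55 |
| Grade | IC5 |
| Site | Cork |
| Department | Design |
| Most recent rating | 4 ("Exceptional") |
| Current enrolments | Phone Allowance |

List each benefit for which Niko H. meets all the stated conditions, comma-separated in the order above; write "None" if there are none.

Service from 23 Sep 2021 to 2022-05-20: 239 days.
Paid Family Leave — status part-time ✗ (requires full-time, seasonal, or temporary) → not eligible.
Adoption Assistance — status part-time ✗ (requires full-time or temporary) → not eligible.
Employer Retirement Match — service 239 days ≥ 180 days ✓; 12 hrs/wk < 32 ✗ → not eligible.
Transit Subsidy — status part-time ✓; service 239 days ≥ 60 days ✓; site Cork ✗ (not Madison) → not eligible.
Home Office Allowance — status part-time ✓; service 239 days < 3 years (≈1095 days) ✗ → not eligible.
Profit Sharing Plan — service 239 days < 9 months (≈270 days) ✗ → not eligible.
Phone Allowance — status part-time ✓ (not excluded); service 239 days ≥ 6 months (≈180 days) ✓; rating 4 ≥ 3 ✓ → eligible.
Backup Childcare — service 239 days < 18 months (≈540 days) ✗ → not eligible.
Retirement Savings Plan — status part-time ✓ (not excluded); age 55 ≥ 25 ✓; 12 hrs/wk < 24 ✗ → not eligible.

Phone Allowance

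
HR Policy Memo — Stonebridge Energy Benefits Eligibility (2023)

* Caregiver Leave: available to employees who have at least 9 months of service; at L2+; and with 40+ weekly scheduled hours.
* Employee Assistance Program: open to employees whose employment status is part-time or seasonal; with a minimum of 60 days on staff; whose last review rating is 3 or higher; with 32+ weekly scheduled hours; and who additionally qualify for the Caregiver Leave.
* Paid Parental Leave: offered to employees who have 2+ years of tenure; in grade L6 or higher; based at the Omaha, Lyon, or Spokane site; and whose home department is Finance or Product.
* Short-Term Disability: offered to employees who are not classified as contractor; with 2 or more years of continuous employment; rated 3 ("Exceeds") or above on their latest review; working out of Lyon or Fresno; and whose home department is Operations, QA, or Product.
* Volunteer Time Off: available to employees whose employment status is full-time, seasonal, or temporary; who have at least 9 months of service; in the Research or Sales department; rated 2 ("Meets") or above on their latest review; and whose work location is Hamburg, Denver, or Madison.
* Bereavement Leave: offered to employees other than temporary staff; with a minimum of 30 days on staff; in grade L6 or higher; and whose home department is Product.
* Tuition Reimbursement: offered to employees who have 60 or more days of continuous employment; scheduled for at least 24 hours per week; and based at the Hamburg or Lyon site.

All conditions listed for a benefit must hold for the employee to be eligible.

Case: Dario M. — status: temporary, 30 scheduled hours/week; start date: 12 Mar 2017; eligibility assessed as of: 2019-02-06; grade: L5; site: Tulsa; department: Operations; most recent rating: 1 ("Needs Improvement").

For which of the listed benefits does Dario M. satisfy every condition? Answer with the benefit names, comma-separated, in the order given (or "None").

None

Service from 12 Mar 2017 to 2019-02-06: 696 days.
Caregiver Leave — service 696 days ≥ 9 months (≈270 days) ✓; grade L5 ≥ L2 ✓; 30 hrs/wk < 40 ✗ → not eligible.
Employee Assistance Program — status temporary ✗ (requires part-time or seasonal) → not eligible.
Paid Parental Leave — service 696 days < 2 years (≈730 days) ✗ → not eligible.
Short-Term Disability — status temporary ✓ (not excluded); service 696 days < 2 years (≈730 days) ✗ → not eligible.
Volunteer Time Off — status temporary ✓; service 696 days ≥ 9 months (≈270 days) ✓; dept Operations ✗ → not eligible.
Bereavement Leave — status temporary ✗ (excluded) → not eligible.
Tuition Reimbursement — service 696 days ≥ 60 days ✓; 30 hrs/wk ≥ 24 ✓; site Tulsa ✗ (not Hamburg or Lyon) → not eligible.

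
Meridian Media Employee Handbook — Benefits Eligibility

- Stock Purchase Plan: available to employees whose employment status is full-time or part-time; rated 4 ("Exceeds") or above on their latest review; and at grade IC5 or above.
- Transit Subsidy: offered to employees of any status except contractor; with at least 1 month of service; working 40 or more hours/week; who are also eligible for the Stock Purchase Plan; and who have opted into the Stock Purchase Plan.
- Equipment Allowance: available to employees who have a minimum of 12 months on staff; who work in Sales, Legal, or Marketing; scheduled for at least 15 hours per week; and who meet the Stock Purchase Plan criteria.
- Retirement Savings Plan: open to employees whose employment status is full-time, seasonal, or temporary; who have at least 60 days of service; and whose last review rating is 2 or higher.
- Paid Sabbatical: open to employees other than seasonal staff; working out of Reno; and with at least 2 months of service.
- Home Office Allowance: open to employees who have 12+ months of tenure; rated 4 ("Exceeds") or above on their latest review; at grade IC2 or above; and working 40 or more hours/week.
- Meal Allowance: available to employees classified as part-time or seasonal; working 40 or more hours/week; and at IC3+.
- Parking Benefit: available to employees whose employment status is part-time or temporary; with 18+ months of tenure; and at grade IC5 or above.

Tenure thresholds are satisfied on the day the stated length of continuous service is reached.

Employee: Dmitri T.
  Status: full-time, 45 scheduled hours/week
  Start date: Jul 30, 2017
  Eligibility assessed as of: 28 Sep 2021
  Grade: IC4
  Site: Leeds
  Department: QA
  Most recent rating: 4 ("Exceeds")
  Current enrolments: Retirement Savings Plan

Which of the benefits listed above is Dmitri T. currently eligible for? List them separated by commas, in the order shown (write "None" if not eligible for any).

Service from Jul 30, 2017 to 28 Sep 2021: 1521 days.
Stock Purchase Plan — status full-time ✓; rating 4 ≥ 4 ✓; grade IC4 < IC5 ✗ → not eligible.
Transit Subsidy — status full-time ✓ (not excluded); service 1521 days ≥ 1 month (≈30 days) ✓; 45 hrs/wk ≥ 40 ✓; not eligible for Stock Purchase Plan ✗ → not eligible.
Equipment Allowance — service 1521 days ≥ 12 months (≈360 days) ✓; dept QA ✗ → not eligible.
Retirement Savings Plan — status full-time ✓; service 1521 days ≥ 60 days ✓; rating 4 ≥ 2 ✓ → eligible.
Paid Sabbatical — status full-time ✓ (not excluded); site Leeds ✗ (not Reno) → not eligible.
Home Office Allowance — service 1521 days ≥ 12 months (≈360 days) ✓; rating 4 ≥ 4 ✓; grade IC4 ≥ IC2 ✓; 45 hrs/wk ≥ 40 ✓ → eligible.
Meal Allowance — status full-time ✗ (requires part-time or seasonal) → not eligible.
Parking Benefit — status full-time ✗ (requires part-time or temporary) → not eligible.

Retirement Savings Plan, Home Office Allowance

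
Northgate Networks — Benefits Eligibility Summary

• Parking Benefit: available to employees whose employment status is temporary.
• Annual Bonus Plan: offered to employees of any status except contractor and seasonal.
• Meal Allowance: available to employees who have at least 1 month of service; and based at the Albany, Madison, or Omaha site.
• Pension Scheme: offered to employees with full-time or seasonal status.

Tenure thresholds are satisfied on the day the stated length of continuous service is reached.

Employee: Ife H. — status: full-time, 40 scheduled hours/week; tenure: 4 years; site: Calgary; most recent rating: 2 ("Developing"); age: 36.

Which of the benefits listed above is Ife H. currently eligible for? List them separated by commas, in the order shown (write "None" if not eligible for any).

Annual Bonus Plan, Pension Scheme

Parking Benefit — status full-time ✗ (requires temporary) → not eligible.
Annual Bonus Plan — status full-time ✓ (not excluded) → eligible.
Meal Allowance — service 4 years ≥ 1 month (≈30 days) ✓; site Calgary ✗ (not Albany, Madison, or Omaha) → not eligible.
Pension Scheme — status full-time ✓ → eligible.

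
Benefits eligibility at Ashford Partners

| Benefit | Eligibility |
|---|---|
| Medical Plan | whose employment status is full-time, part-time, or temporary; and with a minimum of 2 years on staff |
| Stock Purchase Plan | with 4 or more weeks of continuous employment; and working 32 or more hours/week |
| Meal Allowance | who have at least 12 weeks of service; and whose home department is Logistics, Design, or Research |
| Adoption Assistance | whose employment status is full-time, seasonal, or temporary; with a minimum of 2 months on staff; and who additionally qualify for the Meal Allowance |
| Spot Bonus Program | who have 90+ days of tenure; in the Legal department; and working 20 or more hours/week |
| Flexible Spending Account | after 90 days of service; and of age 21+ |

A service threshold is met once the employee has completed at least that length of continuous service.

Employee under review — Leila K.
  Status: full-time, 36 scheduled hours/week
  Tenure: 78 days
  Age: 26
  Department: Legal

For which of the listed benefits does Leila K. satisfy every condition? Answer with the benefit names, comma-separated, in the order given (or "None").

Stock Purchase Plan

Medical Plan — status full-time ✓; service 78 days < 2 years (≈730 days) ✗ → not eligible.
Stock Purchase Plan — service 78 days ≥ 4 weeks (≈28 days) ✓; 36 hrs/wk ≥ 32 ✓ → eligible.
Meal Allowance — service 78 days < 12 weeks (≈84 days) ✗ → not eligible.
Adoption Assistance — status full-time ✓; service 78 days ≥ 2 months (≈60 days) ✓; not eligible for Meal Allowance ✗ → not eligible.
Spot Bonus Program — service 78 days < 90 days ✗ → not eligible.
Flexible Spending Account — service 78 days < 90 days ✗ → not eligible.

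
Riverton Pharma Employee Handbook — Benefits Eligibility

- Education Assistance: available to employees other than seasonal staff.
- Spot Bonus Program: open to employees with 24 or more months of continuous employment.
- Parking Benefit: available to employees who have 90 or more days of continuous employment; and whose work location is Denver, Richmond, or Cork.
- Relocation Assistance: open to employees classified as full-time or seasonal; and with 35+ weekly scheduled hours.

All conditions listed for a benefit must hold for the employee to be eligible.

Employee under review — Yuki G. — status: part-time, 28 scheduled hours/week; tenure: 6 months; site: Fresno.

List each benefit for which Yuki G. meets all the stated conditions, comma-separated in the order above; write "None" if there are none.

Education Assistance

Education Assistance — status part-time ✓ (not excluded) → eligible.
Spot Bonus Program — service 6 months < 24 months ✗ → not eligible.
Parking Benefit — service 6 months ≥ 90 days ✓; site Fresno ✗ (not Denver, Richmond, or Cork) → not eligible.
Relocation Assistance — status part-time ✗ (requires full-time or seasonal) → not eligible.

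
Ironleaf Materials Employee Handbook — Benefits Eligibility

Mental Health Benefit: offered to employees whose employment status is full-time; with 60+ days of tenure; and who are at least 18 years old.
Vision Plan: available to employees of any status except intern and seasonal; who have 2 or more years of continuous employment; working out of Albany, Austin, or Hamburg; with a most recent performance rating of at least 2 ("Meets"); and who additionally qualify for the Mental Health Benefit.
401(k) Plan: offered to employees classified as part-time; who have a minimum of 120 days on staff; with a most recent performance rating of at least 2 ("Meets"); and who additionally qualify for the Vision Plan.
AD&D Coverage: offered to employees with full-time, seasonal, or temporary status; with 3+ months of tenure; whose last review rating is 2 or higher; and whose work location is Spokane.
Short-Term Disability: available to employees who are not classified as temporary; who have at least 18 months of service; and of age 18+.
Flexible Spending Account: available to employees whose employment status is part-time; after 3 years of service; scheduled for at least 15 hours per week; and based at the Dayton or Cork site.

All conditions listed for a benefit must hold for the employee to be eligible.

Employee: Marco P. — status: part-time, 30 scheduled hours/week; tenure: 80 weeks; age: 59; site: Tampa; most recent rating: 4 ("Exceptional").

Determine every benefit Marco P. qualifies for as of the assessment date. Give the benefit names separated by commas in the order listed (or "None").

Short-Term Disability

Mental Health Benefit — status part-time ✗ (requires full-time) → not eligible.
Vision Plan — status part-time ✓ (not excluded); service 80 weeks < 2 years (≈730 days) ✗ → not eligible.
401(k) Plan — status part-time ✓; service 80 weeks ≥ 120 days ✓; rating 4 ≥ 2 ✓; not eligible for Vision Plan ✗ → not eligible.
AD&D Coverage — status part-time ✗ (requires full-time, seasonal, or temporary) → not eligible.
Short-Term Disability — status part-time ✓ (not excluded); service 80 weeks ≥ 18 months (≈540 days) ✓; age 59 ≥ 18 ✓ → eligible.
Flexible Spending Account — status part-time ✓; service 80 weeks < 3 years (≈1095 days) ✗ → not eligible.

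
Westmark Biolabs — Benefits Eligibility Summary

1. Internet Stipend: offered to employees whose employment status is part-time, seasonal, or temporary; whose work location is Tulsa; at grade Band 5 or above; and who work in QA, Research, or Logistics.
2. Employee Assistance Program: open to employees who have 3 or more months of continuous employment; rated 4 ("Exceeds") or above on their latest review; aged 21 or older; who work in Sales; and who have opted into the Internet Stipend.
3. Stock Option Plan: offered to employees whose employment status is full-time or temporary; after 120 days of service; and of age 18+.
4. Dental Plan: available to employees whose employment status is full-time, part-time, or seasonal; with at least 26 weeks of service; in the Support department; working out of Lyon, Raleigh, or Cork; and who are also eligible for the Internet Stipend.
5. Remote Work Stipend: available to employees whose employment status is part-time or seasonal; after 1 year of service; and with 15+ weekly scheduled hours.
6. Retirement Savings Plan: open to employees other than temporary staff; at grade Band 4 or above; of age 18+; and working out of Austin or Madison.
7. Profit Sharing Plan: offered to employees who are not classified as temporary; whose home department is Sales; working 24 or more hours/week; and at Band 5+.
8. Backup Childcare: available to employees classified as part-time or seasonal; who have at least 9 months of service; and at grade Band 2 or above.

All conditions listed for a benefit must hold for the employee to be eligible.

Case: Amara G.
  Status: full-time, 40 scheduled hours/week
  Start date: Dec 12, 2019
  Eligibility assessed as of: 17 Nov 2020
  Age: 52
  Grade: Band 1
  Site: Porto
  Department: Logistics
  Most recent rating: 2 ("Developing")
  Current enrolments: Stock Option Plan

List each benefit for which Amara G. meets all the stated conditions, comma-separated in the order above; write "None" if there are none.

Stock Option Plan

Service from Dec 12, 2019 to 17 Nov 2020: 341 days.
Internet Stipend — status full-time ✗ (requires part-time, seasonal, or temporary) → not eligible.
Employee Assistance Program — service 341 days ≥ 3 months (≈90 days) ✓; rating 2 < 4 ✗ → not eligible.
Stock Option Plan — status full-time ✓; service 341 days ≥ 120 days ✓; age 52 ≥ 18 ✓ → eligible.
Dental Plan — status full-time ✓; service 341 days ≥ 26 weeks (≈182 days) ✓; dept Logistics ✗ → not eligible.
Remote Work Stipend — status full-time ✗ (requires part-time or seasonal) → not eligible.
Retirement Savings Plan — status full-time ✓ (not excluded); grade Band 1 < Band 4 ✗ → not eligible.
Profit Sharing Plan — status full-time ✓ (not excluded); dept Logistics ✗ → not eligible.
Backup Childcare — status full-time ✗ (requires part-time or seasonal) → not eligible.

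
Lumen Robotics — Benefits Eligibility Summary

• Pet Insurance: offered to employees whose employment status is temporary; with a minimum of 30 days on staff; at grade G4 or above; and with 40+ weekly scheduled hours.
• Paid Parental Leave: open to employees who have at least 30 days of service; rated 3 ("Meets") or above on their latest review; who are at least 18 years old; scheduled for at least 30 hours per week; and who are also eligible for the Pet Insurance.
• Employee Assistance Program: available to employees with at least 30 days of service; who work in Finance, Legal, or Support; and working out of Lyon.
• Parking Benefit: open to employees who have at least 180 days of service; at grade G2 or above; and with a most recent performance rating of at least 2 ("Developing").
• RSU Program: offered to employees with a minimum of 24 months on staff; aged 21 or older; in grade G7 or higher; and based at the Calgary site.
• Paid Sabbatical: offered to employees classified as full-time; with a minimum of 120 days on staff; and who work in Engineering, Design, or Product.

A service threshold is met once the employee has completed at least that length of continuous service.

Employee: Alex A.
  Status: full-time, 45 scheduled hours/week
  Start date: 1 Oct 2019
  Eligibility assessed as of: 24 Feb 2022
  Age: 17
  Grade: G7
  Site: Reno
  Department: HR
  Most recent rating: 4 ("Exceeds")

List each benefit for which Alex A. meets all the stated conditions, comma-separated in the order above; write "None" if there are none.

Parking Benefit

Service from 1 Oct 2019 to 24 Feb 2022: 877 days.
Pet Insurance — status full-time ✗ (requires temporary) → not eligible.
Paid Parental Leave — service 877 days ≥ 30 days ✓; rating 4 ≥ 3 ✓; age 17 < 18 ✗ → not eligible.
Employee Assistance Program — service 877 days ≥ 30 days ✓; dept HR ✗ → not eligible.
Parking Benefit — service 877 days ≥ 180 days ✓; grade G7 ≥ G2 ✓; rating 4 ≥ 2 ✓ → eligible.
RSU Program — service 877 days ≥ 24 months (≈720 days) ✓; age 17 < 21 ✗ → not eligible.
Paid Sabbatical — status full-time ✓; service 877 days ≥ 120 days ✓; dept HR ✗ → not eligible.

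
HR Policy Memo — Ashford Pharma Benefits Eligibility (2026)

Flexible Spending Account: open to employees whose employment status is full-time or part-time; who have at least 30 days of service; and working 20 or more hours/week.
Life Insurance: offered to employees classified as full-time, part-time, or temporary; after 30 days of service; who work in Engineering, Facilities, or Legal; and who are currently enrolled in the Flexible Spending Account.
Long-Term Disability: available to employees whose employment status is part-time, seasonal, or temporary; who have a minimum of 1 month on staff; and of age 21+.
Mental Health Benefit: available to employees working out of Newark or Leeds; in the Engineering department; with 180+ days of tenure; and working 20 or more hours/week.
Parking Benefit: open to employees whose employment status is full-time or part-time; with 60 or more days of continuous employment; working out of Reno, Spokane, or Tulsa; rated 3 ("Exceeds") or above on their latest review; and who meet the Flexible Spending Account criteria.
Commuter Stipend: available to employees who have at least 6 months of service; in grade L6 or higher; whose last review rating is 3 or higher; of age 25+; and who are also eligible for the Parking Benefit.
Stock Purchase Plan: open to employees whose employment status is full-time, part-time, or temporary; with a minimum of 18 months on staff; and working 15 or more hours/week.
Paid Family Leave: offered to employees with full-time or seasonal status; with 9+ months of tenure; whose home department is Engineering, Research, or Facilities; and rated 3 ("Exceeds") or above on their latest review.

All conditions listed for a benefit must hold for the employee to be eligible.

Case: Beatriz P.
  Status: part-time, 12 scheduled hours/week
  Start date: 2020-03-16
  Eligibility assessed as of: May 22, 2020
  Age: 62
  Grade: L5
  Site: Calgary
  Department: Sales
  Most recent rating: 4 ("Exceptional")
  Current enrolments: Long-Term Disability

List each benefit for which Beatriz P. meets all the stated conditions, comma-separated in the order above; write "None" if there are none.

Service from 2020-03-16 to May 22, 2020: 67 days.
Flexible Spending Account — status part-time ✓; service 67 days ≥ 30 days ✓; 12 hrs/wk < 20 ✗ → not eligible.
Life Insurance — status part-time ✓; service 67 days ≥ 30 days ✓; dept Sales ✗ → not eligible.
Long-Term Disability — status part-time ✓; service 67 days ≥ 1 month (≈30 days) ✓; age 62 ≥ 21 ✓ → eligible.
Mental Health Benefit — site Calgary ✗ (not Newark or Leeds) → not eligible.
Parking Benefit — status part-time ✓; service 67 days ≥ 60 days ✓; site Calgary ✗ (not Reno, Spokane, or Tulsa) → not eligible.
Commuter Stipend — service 67 days < 6 months (≈180 days) ✗ → not eligible.
Stock Purchase Plan — status part-time ✓; service 67 days < 18 months (≈540 days) ✗ → not eligible.
Paid Family Leave — status part-time ✗ (requires full-time or seasonal) → not eligible.

Long-Term Disability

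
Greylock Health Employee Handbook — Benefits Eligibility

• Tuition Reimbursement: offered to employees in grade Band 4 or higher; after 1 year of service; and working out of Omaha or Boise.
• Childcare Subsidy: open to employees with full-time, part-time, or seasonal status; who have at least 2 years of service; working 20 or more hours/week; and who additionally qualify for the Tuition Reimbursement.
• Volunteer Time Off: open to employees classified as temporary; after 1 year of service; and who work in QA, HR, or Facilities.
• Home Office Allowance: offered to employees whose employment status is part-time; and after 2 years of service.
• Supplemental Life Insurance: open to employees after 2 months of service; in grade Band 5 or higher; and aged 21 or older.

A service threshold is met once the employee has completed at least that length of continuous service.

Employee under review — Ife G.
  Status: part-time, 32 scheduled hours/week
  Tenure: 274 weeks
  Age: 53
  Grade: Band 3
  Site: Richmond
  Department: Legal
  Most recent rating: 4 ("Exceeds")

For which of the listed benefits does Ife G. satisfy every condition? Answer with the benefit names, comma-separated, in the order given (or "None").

Home Office Allowance

Tuition Reimbursement — grade Band 3 < Band 4 ✗ → not eligible.
Childcare Subsidy — status part-time ✓; service 274 weeks ≥ 2 years (≈730 days) ✓; 32 hrs/wk ≥ 20 ✓; not eligible for Tuition Reimbursement ✗ → not eligible.
Volunteer Time Off — status part-time ✗ (requires temporary) → not eligible.
Home Office Allowance — status part-time ✓; service 274 weeks ≥ 2 years (≈730 days) ✓ → eligible.
Supplemental Life Insurance — service 274 weeks ≥ 2 months (≈60 days) ✓; grade Band 3 < Band 5 ✗ → not eligible.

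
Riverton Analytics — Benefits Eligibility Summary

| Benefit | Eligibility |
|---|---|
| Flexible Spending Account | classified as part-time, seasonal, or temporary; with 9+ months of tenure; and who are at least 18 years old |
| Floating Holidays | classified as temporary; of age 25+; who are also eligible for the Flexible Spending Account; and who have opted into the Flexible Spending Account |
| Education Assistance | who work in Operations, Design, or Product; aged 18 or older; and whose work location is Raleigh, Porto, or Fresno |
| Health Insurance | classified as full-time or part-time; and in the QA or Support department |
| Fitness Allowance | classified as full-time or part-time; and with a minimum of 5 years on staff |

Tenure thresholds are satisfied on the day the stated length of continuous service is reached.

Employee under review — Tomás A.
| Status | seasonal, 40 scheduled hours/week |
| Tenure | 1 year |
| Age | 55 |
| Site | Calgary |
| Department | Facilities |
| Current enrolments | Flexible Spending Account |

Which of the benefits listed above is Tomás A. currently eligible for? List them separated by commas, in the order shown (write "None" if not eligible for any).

Flexible Spending Account

Flexible Spending Account — status seasonal ✓; service 1 year ≥ 9 months (≈270 days) ✓; age 55 ≥ 18 ✓ → eligible.
Floating Holidays — status seasonal ✗ (requires temporary) → not eligible.
Education Assistance — dept Facilities ✗ → not eligible.
Health Insurance — status seasonal ✗ (requires full-time or part-time) → not eligible.
Fitness Allowance — status seasonal ✗ (requires full-time or part-time) → not eligible.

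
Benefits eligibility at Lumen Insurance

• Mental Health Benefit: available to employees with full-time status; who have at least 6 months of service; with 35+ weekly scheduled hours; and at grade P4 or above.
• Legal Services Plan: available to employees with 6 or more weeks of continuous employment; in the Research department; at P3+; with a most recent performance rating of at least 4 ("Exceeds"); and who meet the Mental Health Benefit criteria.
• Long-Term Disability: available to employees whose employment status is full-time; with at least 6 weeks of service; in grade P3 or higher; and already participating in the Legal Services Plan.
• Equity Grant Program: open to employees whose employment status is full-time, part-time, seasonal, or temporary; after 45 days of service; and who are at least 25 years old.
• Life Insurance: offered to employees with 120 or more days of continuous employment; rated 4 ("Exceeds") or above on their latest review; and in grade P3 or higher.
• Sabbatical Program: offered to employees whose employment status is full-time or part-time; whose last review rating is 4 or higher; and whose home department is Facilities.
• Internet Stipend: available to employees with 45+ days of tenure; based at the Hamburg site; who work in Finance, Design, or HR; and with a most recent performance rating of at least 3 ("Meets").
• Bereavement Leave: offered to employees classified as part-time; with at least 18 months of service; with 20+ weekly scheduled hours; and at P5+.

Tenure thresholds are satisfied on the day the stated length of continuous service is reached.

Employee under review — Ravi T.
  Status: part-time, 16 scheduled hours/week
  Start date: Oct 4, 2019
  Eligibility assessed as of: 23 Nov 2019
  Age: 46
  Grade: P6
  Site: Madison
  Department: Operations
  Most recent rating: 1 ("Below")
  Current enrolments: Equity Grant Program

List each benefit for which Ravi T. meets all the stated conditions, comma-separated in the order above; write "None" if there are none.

Service from Oct 4, 2019 to 23 Nov 2019: 50 days.
Mental Health Benefit — status part-time ✗ (requires full-time) → not eligible.
Legal Services Plan — service 50 days ≥ 6 weeks (≈42 days) ✓; dept Operations ✗ → not eligible.
Long-Term Disability — status part-time ✗ (requires full-time) → not eligible.
Equity Grant Program — status part-time ✓; service 50 days ≥ 45 days ✓; age 46 ≥ 25 ✓ → eligible.
Life Insurance — service 50 days < 120 days ✗ → not eligible.
Sabbatical Program — status part-time ✓; rating 1 < 4 ✗ → not eligible.
Internet Stipend — service 50 days ≥ 45 days ✓; site Madison ✗ (not Hamburg) → not eligible.
Bereavement Leave — status part-time ✓; service 50 days < 18 months (≈540 days) ✗ → not eligible.

Equity Grant Program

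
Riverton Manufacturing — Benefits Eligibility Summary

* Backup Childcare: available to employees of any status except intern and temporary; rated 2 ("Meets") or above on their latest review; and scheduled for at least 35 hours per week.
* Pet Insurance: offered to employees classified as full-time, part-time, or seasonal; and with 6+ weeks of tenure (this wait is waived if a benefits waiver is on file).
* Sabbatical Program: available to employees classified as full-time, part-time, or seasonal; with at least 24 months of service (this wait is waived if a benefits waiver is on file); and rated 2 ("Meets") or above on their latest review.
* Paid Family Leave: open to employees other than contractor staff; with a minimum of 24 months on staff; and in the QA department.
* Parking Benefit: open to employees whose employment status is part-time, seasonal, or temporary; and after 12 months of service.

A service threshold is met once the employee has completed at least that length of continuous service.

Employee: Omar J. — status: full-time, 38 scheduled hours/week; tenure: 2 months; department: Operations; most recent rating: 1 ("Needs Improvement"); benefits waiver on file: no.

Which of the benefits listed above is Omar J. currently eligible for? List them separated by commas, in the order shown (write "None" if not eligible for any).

Backup Childcare — status full-time ✓ (not excluded); rating 1 < 2 ✗ → not eligible.
Pet Insurance — status full-time ✓; no waiver, service 2 months ≥ 6 weeks (≈42 days) ✓ → eligible.
Sabbatical Program — status full-time ✓; no waiver, service 2 months < 24 months ✗ → not eligible.
Paid Family Leave — status full-time ✓ (not excluded); service 2 months < 24 months ✗ → not eligible.
Parking Benefit — status full-time ✗ (requires part-time, seasonal, or temporary) → not eligible.

Pet Insurance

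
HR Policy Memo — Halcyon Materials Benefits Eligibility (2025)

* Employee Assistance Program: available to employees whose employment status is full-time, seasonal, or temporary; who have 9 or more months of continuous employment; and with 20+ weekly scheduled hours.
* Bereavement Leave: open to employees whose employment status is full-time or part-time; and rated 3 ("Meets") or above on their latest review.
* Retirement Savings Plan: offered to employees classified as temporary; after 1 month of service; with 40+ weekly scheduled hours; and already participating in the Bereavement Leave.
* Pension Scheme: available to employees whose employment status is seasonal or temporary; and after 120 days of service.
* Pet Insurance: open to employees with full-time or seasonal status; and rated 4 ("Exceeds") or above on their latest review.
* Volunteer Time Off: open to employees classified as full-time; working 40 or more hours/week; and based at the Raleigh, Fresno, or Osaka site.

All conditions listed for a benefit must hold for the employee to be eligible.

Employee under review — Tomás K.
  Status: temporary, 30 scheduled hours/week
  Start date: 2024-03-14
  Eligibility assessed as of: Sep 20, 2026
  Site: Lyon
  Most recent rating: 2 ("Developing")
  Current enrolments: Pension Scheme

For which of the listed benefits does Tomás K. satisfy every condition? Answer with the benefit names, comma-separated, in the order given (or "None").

Service from 2024-03-14 to Sep 20, 2026: 920 days.
Employee Assistance Program — status temporary ✓; service 920 days ≥ 9 months (≈270 days) ✓; 30 hrs/wk ≥ 20 ✓ → eligible.
Bereavement Leave — status temporary ✗ (requires full-time or part-time) → not eligible.
Retirement Savings Plan — status temporary ✓; service 920 days ≥ 1 month (≈30 days) ✓; 30 hrs/wk < 40 ✗ → not eligible.
Pension Scheme — status temporary ✓; service 920 days ≥ 120 days ✓ → eligible.
Pet Insurance — status temporary ✗ (requires full-time or seasonal) → not eligible.
Volunteer Time Off — status temporary ✗ (requires full-time) → not eligible.

Employee Assistance Program, Pension Scheme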